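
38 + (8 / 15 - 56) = -262 / 15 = -17.47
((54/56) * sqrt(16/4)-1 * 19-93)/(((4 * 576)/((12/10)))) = -1541/26880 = -0.06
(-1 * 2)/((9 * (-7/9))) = 2/7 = 0.29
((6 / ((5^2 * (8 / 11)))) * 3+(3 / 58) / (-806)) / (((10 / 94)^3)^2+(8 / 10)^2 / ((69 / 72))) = 143415163979479923 / 96750307575198914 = 1.48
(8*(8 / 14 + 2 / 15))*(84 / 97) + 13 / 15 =1673 / 291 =5.75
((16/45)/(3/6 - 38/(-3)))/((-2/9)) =-48/395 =-0.12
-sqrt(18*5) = -3*sqrt(10) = -9.49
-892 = -892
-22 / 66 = -1 / 3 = -0.33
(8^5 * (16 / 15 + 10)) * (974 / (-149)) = -5298061312 / 2235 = -2370497.23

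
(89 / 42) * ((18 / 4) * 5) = 47.68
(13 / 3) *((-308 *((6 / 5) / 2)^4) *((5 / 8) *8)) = -108108 / 125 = -864.86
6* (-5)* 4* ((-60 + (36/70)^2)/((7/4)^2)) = 28099584/12005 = 2340.66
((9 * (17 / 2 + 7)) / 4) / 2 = 279 / 16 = 17.44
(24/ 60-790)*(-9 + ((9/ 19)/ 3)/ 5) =3363696/ 475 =7081.47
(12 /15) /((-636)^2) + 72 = 36404641 /505620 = 72.00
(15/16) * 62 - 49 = 73/8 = 9.12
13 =13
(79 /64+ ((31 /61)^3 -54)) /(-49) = 764608213 /711812416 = 1.07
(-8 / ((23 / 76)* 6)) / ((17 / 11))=-3344 / 1173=-2.85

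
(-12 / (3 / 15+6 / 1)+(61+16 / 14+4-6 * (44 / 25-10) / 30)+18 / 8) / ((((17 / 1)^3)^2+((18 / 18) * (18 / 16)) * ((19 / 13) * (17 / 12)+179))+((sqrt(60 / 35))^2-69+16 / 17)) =13064517544 / 4630287935585625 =0.00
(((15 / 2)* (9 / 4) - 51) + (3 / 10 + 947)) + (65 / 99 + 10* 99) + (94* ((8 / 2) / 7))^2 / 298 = 55323426553 / 28911960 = 1913.51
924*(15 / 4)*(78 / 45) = 6006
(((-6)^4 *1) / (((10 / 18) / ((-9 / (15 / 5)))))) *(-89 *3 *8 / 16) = 4671432 / 5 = 934286.40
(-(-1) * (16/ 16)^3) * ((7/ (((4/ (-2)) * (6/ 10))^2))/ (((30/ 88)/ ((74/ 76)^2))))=527065/ 38988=13.52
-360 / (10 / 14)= -504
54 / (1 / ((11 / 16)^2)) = 3267 / 128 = 25.52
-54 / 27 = -2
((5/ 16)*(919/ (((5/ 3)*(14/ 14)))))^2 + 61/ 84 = 159625933/ 5376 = 29692.32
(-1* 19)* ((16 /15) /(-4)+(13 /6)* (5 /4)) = -46.39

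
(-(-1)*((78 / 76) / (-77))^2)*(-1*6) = -4563 / 4280738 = -0.00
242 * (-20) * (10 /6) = -24200 /3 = -8066.67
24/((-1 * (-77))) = 24/77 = 0.31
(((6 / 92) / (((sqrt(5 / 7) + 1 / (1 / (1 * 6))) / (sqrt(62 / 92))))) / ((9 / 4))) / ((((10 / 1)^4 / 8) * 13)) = -sqrt(49910) / 6369821250 + 7 * sqrt(1426) / 1061636875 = 0.00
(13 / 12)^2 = 169 / 144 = 1.17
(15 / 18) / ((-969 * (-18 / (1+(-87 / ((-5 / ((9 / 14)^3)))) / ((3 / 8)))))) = 5714 / 8973909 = 0.00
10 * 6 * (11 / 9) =220 / 3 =73.33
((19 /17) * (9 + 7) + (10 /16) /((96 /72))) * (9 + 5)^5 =167784281 /17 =9869663.59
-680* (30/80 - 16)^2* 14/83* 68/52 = -158046875/4316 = -36618.83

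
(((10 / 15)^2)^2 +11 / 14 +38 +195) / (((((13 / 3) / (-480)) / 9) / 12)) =-254723520 / 91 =-2799159.56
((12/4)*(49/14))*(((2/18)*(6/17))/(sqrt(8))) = 7*sqrt(2)/68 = 0.15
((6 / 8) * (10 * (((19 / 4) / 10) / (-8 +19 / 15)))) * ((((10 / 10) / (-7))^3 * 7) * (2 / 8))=855 / 316736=0.00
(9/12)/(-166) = -0.00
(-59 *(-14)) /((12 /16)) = 3304 /3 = 1101.33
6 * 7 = 42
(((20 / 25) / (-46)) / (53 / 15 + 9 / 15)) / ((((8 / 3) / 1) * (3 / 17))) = -51 / 5704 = -0.01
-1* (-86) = 86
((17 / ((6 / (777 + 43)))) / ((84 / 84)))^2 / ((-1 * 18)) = -24290450 / 81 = -299882.10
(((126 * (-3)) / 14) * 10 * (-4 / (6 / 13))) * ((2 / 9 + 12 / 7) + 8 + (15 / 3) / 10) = 170950 / 7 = 24421.43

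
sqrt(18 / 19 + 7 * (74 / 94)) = sqrt(5149931) / 893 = 2.54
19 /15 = 1.27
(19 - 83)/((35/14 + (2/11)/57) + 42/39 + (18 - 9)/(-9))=-1043328/42061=-24.81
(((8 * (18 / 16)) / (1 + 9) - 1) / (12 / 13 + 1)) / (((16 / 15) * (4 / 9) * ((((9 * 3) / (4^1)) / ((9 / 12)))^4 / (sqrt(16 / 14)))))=-13 * sqrt(14) / 2721600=-0.00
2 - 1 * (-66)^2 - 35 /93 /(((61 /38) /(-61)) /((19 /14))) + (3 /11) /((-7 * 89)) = -2762561080 /637329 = -4334.59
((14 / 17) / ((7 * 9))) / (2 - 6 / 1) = -1 / 306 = -0.00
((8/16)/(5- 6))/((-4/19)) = 19/8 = 2.38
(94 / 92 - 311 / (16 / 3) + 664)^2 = 49849046361 / 135424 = 368096.10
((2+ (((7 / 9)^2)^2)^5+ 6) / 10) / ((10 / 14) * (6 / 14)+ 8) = 4769714680998899078041 / 49481698418361700220070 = 0.10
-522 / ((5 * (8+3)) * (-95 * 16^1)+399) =18 / 2869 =0.01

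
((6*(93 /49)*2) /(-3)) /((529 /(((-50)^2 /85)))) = -186000 /440657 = -0.42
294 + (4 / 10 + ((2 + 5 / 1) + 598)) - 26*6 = 3717 / 5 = 743.40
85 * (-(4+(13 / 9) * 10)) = -14110 / 9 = -1567.78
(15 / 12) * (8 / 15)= 2 / 3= 0.67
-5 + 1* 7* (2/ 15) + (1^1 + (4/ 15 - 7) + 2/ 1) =-39/ 5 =-7.80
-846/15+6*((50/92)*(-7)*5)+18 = -17541/115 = -152.53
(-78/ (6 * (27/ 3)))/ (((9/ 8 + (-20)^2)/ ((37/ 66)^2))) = -35594/ 31451409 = -0.00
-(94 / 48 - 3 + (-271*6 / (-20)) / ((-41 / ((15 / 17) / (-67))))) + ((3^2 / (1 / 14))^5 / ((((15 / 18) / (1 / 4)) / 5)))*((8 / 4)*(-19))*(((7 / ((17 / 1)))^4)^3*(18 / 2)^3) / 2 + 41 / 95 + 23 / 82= -57199877731174557891080142050627 / 3649056291327949904760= -15675252219.90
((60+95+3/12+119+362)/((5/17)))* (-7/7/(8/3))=-25959/32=-811.22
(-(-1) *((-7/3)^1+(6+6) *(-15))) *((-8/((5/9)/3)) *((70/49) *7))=78768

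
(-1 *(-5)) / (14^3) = 5 / 2744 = 0.00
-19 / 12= -1.58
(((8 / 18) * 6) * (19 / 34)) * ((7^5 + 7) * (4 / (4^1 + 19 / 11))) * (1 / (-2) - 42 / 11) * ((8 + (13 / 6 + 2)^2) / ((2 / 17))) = -3958411930 / 243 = -16289761.03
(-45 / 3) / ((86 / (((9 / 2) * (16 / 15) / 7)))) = -36 / 301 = -0.12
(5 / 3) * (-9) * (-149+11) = 2070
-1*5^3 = -125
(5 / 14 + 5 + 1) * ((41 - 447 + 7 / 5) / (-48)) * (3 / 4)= 25721 / 640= 40.19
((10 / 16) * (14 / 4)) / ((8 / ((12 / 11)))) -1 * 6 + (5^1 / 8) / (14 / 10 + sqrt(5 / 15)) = -110877 / 21472 -125 * sqrt(3) / 976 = -5.39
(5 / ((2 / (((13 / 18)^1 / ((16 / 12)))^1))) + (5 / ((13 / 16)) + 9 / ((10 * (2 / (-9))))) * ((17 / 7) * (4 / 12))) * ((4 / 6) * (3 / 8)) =22257 / 29120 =0.76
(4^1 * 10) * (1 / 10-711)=-28436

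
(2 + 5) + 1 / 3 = 22 / 3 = 7.33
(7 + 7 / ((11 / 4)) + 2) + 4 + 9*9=1062 / 11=96.55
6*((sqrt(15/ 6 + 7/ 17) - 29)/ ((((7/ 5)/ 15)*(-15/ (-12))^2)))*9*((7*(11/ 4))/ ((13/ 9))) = -1860408/ 13 + 96228*sqrt(374)/ 221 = -134687.67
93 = 93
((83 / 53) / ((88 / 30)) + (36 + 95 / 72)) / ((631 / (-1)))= -1588931 / 26486856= -0.06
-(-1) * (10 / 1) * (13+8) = 210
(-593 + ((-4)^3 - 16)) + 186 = -487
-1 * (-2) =2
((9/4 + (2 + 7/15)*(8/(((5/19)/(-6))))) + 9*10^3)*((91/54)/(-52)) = -5986631/21600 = -277.16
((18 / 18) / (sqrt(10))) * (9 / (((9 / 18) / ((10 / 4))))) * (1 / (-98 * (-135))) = sqrt(10) / 2940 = 0.00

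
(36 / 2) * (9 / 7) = 162 / 7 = 23.14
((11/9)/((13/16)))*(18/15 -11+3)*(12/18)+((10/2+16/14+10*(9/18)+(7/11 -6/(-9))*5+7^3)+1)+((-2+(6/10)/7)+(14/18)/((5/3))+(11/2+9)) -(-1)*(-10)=19345441/54054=357.89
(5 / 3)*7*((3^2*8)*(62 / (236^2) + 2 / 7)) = 838695 / 3481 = 240.94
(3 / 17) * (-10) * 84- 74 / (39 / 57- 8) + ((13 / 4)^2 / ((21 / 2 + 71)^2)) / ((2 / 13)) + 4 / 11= -761029115091 / 5524864136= -137.75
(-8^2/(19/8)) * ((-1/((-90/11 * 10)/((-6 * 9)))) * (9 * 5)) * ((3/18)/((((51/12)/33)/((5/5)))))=1035.73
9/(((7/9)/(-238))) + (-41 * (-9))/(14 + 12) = -71235/26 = -2739.81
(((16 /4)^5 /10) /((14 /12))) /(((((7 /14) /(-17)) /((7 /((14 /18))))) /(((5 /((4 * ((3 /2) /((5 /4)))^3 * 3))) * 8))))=-1088000 /21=-51809.52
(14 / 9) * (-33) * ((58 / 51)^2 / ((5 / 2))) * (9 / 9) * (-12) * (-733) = -3037880384 / 13005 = -233593.26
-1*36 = -36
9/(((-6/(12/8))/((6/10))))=-1.35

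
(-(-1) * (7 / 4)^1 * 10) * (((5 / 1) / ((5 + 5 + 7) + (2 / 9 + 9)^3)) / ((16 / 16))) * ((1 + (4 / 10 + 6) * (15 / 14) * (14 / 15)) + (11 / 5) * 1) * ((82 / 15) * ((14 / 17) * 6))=28.31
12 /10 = 6 /5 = 1.20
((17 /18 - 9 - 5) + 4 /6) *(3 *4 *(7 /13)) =-3122 /39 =-80.05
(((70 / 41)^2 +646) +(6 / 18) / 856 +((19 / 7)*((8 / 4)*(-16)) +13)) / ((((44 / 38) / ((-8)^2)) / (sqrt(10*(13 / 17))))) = 1320645175732*sqrt(2210) / 706337709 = 87896.16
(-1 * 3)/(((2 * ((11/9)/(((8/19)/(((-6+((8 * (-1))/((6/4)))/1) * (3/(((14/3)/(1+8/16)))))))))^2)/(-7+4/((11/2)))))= 1298304/138861899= 0.01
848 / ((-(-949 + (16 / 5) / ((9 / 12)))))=0.90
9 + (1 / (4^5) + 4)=13313 / 1024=13.00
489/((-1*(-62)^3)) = 489/238328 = 0.00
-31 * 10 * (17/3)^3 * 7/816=-313565/648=-483.90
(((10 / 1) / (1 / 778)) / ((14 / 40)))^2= 24211360000 / 49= 494109387.76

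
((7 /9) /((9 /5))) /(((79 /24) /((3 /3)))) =0.13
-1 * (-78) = 78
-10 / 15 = -2 / 3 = -0.67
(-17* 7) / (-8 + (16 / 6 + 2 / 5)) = 1785 / 74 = 24.12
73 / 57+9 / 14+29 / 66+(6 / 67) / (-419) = 97039583 / 41070799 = 2.36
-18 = -18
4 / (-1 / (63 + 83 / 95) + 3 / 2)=24272 / 9007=2.69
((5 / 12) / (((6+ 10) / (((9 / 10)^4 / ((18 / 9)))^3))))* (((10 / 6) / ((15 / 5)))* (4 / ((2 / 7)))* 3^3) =1977006755367 / 10240000000000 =0.19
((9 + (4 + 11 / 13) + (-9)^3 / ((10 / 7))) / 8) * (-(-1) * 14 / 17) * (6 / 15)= -451773 / 22100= -20.44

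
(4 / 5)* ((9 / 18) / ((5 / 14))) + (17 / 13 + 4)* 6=10714 / 325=32.97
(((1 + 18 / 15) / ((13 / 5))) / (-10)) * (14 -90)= 418 / 65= 6.43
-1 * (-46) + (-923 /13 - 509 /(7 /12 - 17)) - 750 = -146567 /197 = -743.99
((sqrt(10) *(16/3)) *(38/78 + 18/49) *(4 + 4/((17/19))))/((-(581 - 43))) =-209024 *sqrt(10)/2913001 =-0.23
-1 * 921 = -921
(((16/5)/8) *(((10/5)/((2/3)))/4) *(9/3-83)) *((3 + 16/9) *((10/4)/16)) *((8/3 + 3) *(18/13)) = -3655/26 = -140.58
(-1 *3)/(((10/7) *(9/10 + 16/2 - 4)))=-3/7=-0.43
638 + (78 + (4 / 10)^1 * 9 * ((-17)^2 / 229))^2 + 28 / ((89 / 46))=871125336566 / 116681225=7465.86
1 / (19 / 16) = 16 / 19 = 0.84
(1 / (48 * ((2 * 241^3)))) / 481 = 1 / 646349529696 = 0.00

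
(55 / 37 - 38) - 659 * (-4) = 96181 / 37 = 2599.49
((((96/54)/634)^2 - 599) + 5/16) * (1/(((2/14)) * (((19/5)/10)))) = -13644629877725/1237220568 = -11028.45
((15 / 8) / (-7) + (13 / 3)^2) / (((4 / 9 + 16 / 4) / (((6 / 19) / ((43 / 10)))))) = 1473 / 4816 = 0.31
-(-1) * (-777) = -777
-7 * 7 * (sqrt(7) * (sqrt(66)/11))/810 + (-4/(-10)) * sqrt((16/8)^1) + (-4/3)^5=-1024/243-49 * sqrt(462)/8910 + 2 * sqrt(2)/5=-3.77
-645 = -645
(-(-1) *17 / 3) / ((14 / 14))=17 / 3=5.67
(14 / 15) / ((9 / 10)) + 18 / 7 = 682 / 189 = 3.61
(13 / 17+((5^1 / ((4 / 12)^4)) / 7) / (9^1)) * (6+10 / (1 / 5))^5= 67346628608 / 17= 3961566388.71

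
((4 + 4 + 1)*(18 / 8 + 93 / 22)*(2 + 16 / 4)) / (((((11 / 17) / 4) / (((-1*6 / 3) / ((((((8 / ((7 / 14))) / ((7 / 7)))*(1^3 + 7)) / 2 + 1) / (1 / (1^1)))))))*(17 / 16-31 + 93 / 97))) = 162419904 / 70745675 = 2.30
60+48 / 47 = 2868 / 47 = 61.02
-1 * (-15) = 15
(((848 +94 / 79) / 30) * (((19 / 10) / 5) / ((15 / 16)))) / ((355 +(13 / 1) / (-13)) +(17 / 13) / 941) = 364739128 / 11253599375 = 0.03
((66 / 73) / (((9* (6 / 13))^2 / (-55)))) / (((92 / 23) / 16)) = -11.53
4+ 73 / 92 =4.79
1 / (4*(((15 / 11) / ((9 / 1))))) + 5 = 133 / 20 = 6.65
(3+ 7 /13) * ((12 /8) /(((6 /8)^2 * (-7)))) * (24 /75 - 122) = 28704 /175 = 164.02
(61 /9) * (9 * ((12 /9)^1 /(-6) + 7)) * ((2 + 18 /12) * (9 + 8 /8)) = 130235 /9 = 14470.56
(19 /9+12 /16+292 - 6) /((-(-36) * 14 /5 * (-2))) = -51995 /36288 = -1.43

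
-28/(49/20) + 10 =-10/7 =-1.43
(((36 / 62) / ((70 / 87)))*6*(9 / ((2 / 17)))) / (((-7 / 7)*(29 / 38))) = -470934 / 1085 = -434.04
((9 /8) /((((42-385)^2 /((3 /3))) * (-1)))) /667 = -9 /627775064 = -0.00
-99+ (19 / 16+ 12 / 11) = -17023 / 176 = -96.72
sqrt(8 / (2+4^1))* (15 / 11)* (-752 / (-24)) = 940* sqrt(3) / 33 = 49.34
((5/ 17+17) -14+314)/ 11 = 5394/ 187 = 28.84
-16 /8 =-2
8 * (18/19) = 144/19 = 7.58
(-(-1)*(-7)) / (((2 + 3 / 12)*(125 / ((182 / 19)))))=-5096 / 21375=-0.24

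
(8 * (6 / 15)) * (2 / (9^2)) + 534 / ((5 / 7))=747.68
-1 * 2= -2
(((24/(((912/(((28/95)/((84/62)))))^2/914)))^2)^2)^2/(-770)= -1383938215451140817197352119533663674079286081/180932285412374947541814168752622577166970637790210615700000000000000000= -0.00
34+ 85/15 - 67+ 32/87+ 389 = 10499/29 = 362.03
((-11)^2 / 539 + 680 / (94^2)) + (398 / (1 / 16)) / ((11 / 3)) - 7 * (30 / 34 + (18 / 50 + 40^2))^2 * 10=-7719698004519636501 / 43012267375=-179476658.07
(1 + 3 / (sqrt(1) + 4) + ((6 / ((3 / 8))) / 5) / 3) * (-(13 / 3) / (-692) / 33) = 26 / 51381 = 0.00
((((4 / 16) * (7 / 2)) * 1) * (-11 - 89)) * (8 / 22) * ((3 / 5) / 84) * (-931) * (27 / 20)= 25137 / 88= 285.65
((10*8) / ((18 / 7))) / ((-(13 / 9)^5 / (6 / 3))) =-3674160 / 371293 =-9.90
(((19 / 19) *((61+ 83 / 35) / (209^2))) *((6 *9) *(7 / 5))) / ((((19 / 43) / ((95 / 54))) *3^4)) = 95374 / 17690805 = 0.01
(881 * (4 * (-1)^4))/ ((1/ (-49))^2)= 8461124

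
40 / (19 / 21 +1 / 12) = 3360 / 83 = 40.48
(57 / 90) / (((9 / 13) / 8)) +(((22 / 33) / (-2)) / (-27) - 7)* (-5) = 17114 / 405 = 42.26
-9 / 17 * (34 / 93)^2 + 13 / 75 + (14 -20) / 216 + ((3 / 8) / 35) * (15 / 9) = 1121899 / 12108600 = 0.09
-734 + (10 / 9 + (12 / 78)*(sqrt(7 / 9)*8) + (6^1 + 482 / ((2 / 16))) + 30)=16*sqrt(7) / 39 + 28432 / 9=3160.20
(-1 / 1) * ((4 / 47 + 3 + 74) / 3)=-3623 / 141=-25.70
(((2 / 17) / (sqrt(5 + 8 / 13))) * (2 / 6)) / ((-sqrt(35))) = -2 * sqrt(33215) / 130305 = -0.00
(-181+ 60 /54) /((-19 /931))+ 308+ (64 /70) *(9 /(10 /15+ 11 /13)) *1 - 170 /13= 2202209729 /241605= 9114.92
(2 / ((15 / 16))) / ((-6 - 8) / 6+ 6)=32 / 55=0.58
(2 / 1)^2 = 4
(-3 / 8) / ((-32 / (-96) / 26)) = -29.25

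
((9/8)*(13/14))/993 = 39/37072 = 0.00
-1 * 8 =-8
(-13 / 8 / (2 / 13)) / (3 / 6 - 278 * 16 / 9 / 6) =0.13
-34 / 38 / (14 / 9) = -153 / 266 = -0.58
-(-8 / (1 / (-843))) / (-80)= 843 / 10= 84.30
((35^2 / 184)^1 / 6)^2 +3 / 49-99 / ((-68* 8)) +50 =52260631529 / 1015273728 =51.47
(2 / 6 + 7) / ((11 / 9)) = 6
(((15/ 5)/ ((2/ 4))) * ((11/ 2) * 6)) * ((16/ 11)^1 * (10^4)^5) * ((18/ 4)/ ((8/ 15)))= 243000000000000000000000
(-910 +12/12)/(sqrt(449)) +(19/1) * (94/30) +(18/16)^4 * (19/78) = 95724223/1597440 - 909 * sqrt(449)/449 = 17.03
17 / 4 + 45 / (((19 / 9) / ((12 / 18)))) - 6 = 947 / 76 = 12.46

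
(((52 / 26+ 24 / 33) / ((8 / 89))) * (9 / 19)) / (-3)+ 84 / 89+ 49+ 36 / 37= 46.13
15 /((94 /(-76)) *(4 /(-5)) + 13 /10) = 190 /29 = 6.55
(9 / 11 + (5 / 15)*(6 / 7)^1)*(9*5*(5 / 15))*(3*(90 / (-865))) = -5.17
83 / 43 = 1.93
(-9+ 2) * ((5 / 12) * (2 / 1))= -35 / 6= -5.83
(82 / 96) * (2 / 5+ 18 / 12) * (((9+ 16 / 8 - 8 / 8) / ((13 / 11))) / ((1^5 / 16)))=8569 / 39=219.72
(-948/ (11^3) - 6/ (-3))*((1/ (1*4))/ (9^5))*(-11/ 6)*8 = -0.00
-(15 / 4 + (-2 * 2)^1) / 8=1 / 32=0.03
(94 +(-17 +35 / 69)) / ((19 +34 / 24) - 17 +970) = 21392 / 268663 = 0.08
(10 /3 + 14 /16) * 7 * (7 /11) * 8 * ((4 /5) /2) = 9898 /165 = 59.99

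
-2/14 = -1/7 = -0.14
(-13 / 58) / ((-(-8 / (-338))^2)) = 371293 / 928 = 400.10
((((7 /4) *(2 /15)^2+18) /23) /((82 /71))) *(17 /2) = 4896799 /848700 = 5.77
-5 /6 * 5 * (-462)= 1925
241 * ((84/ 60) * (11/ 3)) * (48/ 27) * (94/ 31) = 27909728/ 4185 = 6668.99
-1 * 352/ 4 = -88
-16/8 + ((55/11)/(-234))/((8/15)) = -2.04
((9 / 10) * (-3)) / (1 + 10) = -27 / 110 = -0.25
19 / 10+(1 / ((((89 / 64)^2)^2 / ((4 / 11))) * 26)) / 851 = 1.90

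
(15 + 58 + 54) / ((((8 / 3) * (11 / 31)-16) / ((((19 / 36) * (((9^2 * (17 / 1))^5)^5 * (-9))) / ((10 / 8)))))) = 667403956465500888312533601289988483176287142747040011408178790366084426755197496313 / 7000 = 95343422352214412616076230000000000000000000000000000000000000000000000000000000.00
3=3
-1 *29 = -29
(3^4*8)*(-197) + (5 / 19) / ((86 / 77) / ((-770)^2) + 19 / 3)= -1051939108981506 / 8240423101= -127655.96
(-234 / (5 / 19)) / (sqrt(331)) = -4446* sqrt(331) / 1655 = -48.87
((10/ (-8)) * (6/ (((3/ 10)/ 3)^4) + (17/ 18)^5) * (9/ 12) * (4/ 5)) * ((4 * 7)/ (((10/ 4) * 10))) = -793628498999/ 15746400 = -50400.63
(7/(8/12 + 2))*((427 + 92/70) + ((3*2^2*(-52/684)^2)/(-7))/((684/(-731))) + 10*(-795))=-109695724547/5555790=-19744.40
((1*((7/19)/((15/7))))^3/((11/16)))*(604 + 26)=26353376/5658675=4.66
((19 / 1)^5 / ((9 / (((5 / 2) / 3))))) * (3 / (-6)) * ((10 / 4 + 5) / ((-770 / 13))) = 160946435 / 11088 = 14515.37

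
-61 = -61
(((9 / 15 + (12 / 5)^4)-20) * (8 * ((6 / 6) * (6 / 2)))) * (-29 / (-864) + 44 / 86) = 34883161 / 193500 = 180.27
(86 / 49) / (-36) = -43 / 882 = -0.05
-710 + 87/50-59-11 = -38913/50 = -778.26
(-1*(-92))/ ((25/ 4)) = 368/ 25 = 14.72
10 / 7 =1.43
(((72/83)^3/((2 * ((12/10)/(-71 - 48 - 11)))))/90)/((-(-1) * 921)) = -74880/175538609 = -0.00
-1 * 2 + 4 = 2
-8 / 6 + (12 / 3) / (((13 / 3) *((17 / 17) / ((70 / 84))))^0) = 8 / 3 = 2.67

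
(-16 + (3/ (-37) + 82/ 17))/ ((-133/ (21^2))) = 446103/ 11951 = 37.33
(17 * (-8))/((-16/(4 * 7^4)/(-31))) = -2530654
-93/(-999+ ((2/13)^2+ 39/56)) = 880152/9447721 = 0.09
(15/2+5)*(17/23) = 425/46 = 9.24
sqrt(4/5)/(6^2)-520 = -520 + sqrt(5)/90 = -519.98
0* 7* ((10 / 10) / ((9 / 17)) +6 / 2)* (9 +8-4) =0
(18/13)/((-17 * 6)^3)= -1/766428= -0.00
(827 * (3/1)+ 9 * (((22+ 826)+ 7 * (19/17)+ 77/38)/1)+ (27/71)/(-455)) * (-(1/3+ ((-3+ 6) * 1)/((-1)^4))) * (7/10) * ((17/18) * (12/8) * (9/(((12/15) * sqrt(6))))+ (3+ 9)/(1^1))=-425796986766/1490645-70966164461 * sqrt(6)/1122368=-440524.83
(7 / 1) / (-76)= -7 / 76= -0.09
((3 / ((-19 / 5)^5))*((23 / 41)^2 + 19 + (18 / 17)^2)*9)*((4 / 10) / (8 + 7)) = -0.02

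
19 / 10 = 1.90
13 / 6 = 2.17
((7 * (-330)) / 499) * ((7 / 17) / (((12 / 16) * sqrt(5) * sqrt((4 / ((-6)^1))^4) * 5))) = -9702 * sqrt(5) / 42415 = -0.51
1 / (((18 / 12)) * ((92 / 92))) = 2 / 3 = 0.67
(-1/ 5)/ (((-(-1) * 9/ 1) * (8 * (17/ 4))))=-1/ 1530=-0.00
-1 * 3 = -3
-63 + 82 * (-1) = -145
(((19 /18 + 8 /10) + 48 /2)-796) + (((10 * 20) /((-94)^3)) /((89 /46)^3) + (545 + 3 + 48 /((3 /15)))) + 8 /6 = 126402358927049 /6587279683830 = 19.19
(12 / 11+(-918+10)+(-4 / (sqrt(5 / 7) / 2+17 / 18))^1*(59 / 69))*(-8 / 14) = 746200816 / 1432739 - 25488*sqrt(35) / 130249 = 519.66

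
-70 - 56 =-126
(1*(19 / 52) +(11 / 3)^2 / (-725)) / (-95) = -0.00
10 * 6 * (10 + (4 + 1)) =900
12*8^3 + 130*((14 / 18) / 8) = 221639 / 36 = 6156.64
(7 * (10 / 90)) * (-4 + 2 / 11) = -98 / 33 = -2.97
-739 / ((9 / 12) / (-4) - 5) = 11824 / 83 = 142.46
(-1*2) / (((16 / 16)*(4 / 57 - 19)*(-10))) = -57 / 5395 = -0.01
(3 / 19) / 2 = 3 / 38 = 0.08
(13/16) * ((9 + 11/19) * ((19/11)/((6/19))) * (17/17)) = 22477/528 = 42.57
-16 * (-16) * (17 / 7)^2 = 73984 / 49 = 1509.88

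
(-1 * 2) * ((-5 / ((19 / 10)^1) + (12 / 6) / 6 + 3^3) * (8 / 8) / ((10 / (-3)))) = 1408 / 95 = 14.82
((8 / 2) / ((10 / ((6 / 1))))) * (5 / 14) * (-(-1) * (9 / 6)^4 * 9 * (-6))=-6561 / 28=-234.32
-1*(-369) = 369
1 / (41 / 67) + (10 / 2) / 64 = 4493 / 2624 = 1.71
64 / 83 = 0.77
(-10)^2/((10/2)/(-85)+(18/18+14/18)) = 58.17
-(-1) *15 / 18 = 5 / 6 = 0.83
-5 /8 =-0.62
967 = 967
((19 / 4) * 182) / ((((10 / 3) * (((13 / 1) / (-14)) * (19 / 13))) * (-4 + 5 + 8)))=-637 / 30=-21.23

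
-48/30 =-8/5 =-1.60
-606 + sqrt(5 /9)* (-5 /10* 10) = -606 - 5* sqrt(5) /3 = -609.73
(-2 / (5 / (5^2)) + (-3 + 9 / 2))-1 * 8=-16.50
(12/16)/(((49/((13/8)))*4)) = 39/6272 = 0.01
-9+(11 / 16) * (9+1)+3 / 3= -9 / 8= -1.12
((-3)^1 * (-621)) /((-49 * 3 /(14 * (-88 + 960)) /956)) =-1035370944 /7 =-147910134.86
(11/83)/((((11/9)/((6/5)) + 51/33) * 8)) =3267/505636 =0.01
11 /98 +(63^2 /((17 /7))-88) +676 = 3702529 /1666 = 2222.41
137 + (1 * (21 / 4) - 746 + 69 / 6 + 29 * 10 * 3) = 1111 / 4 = 277.75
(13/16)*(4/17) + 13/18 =559/612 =0.91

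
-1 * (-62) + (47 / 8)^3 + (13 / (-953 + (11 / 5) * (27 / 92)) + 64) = 73741640045 / 224298496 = 328.77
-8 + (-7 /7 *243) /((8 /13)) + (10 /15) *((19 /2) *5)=-8909 /24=-371.21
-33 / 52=-0.63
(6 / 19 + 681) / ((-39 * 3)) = -4315 / 741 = -5.82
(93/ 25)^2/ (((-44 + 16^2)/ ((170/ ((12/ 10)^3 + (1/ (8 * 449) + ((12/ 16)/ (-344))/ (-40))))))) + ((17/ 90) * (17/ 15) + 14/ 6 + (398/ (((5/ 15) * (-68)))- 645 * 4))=-98886095947614788/ 38200743443925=-2588.59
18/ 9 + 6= 8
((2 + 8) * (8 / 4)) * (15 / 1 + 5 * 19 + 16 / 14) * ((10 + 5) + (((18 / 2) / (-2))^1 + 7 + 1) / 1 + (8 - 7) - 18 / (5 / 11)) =-312756 / 7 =-44679.43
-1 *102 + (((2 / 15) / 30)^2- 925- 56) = -54826874 / 50625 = -1083.00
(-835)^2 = 697225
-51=-51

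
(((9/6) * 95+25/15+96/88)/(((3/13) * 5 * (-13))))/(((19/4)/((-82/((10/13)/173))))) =1768015366/47025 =37597.35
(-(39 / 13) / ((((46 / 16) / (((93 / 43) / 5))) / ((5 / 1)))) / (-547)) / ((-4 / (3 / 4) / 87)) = -72819 / 1081966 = -0.07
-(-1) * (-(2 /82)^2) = -1 /1681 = -0.00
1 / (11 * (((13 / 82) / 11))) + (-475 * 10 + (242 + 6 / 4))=-4500.19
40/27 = 1.48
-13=-13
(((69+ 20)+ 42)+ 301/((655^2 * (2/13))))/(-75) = -112408463/64353750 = -1.75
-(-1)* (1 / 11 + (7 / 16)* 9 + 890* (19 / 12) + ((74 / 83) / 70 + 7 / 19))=41195795629 / 29142960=1413.58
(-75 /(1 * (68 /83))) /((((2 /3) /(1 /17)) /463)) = -8646525 /2312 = -3739.85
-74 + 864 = 790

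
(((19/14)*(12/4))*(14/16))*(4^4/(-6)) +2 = -150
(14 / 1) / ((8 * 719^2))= 7 / 2067844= 0.00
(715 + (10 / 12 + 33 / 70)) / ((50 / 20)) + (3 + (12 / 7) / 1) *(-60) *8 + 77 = -997151 / 525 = -1899.34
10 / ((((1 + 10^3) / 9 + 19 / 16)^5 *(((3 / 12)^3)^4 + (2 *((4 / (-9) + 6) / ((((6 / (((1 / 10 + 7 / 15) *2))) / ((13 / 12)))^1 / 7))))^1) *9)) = 280476268308914503680 / 72107768125531668146078477454961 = 0.00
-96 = -96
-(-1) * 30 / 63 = 10 / 21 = 0.48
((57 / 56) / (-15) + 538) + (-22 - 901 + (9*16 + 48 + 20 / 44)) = -192.61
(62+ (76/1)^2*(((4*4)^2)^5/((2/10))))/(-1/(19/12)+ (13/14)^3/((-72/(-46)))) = -59598760030526600356032/225319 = -264508363833172525.87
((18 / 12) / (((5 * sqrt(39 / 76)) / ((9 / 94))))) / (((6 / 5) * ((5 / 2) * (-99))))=-sqrt(741) / 201630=-0.00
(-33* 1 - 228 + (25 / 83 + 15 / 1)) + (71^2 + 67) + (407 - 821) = 369209 / 83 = 4448.30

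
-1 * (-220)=220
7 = 7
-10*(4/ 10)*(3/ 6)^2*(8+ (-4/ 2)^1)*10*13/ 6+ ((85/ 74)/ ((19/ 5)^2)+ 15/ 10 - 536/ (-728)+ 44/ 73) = -11276007101/ 88730551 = -127.08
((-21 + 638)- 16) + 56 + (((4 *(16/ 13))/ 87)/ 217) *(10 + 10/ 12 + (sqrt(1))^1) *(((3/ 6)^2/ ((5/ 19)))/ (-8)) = 2418681736/ 3681405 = 657.00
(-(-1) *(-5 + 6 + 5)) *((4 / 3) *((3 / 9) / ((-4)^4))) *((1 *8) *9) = 3 / 4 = 0.75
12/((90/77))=154/15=10.27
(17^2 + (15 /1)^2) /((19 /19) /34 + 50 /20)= 203.21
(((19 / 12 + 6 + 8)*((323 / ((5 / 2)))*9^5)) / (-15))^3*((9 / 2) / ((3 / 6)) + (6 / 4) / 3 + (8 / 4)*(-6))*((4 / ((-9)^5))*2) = -1053974133672455885769 / 6250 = -168635861387592941.72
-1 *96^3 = -884736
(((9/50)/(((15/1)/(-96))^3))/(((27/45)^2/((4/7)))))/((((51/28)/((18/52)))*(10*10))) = -98304/690625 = -0.14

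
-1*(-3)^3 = 27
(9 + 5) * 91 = 1274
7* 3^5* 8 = 13608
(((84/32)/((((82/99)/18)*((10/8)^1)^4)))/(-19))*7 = -4191264/486875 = -8.61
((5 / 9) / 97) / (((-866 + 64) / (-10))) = 25 / 350073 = 0.00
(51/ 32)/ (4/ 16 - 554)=-51/ 17720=-0.00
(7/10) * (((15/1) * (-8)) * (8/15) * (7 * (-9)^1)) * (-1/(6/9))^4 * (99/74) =3536379/185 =19115.56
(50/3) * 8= 400/3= 133.33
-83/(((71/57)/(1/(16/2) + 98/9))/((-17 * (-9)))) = -63778611/568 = -112286.29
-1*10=-10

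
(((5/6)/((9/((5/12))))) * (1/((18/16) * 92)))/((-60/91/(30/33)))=-2275/4426488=-0.00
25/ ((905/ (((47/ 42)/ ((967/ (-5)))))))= -1175/ 7351134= -0.00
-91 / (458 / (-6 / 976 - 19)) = 844025 / 223504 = 3.78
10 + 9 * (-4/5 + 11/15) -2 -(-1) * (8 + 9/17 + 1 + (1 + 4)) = 1864/85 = 21.93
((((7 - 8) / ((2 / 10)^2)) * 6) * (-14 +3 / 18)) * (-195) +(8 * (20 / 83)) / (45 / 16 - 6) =-1712780185 / 4233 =-404625.60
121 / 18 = 6.72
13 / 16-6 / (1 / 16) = -1523 / 16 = -95.19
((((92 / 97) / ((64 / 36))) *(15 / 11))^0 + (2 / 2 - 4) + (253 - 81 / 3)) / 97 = 224 / 97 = 2.31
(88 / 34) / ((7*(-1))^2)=44 / 833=0.05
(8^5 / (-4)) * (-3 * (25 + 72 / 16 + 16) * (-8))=-8945664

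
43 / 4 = 10.75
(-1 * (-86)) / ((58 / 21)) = 903 / 29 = 31.14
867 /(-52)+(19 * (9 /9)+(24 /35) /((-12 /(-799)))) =87331 /1820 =47.98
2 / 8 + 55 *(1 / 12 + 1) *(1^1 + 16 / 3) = 6797 / 18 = 377.61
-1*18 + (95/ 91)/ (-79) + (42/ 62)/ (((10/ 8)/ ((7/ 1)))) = -15844903/ 1114295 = -14.22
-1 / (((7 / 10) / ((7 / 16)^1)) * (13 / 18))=-45 / 52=-0.87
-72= -72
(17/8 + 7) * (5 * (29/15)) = 2117/24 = 88.21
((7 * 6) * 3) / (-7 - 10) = -126 / 17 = -7.41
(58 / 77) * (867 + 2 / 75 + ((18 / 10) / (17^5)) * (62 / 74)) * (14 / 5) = 396276245054048 / 216705674625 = 1828.64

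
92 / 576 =23 / 144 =0.16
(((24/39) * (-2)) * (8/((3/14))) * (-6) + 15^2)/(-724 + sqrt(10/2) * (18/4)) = -18850064/27251887 - 117162 * sqrt(5)/27251887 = -0.70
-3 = -3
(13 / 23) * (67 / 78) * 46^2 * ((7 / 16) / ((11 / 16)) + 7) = 86296 / 11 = 7845.09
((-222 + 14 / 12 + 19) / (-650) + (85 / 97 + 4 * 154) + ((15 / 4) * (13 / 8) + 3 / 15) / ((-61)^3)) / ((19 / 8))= 423967380596011 / 1631471333700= 259.87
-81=-81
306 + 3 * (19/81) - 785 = -12914/27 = -478.30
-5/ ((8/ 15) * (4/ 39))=-2925/ 32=-91.41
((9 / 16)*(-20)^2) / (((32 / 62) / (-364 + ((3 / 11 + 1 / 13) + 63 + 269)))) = -13797.57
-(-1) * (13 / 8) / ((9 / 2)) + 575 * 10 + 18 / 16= 414107 / 72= 5751.49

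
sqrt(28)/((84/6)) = sqrt(7)/7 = 0.38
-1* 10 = -10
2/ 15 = 0.13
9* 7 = 63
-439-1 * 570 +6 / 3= -1007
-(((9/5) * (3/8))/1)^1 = -27/40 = -0.68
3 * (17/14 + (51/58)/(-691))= 510459/140273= 3.64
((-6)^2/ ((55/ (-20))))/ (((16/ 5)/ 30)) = -1350/ 11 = -122.73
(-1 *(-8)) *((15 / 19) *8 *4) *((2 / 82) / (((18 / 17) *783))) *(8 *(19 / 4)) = 21760 / 96309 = 0.23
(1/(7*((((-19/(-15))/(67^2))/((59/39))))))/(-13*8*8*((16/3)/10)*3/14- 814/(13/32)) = -6621275/18143936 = -0.36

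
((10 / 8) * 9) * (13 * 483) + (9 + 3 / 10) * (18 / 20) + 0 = 1766178 / 25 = 70647.12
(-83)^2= 6889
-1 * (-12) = 12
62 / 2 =31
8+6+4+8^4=4114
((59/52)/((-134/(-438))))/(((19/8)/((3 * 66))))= 5116716/16549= 309.19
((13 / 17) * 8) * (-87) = -9048 / 17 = -532.24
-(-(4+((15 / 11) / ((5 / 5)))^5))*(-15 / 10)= -4210737 / 322102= -13.07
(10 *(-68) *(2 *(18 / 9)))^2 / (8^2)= 115600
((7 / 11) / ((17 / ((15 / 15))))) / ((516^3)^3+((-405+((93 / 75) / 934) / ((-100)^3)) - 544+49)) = 23350000000 / 1617624686584076369312764357457142029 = 0.00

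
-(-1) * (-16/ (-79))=16/ 79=0.20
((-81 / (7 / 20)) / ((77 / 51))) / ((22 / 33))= -123930 / 539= -229.93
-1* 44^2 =-1936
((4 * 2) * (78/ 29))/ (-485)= -624/ 14065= -0.04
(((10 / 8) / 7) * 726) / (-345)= -121 / 322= -0.38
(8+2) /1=10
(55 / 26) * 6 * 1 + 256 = 3493 / 13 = 268.69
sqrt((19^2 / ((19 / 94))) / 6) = sqrt(2679) / 3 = 17.25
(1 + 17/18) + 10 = 215/18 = 11.94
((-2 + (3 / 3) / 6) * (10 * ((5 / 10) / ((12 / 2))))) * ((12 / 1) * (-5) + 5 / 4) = 12925 / 144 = 89.76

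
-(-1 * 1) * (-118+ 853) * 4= 2940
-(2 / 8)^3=-1 / 64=-0.02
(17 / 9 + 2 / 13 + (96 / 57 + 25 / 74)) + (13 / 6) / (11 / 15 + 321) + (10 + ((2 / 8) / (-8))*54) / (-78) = 69755539 / 17593056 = 3.96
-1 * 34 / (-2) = 17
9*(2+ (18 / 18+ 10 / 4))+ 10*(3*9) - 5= 314.50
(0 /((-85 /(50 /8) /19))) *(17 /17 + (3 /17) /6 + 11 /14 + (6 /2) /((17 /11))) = 0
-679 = -679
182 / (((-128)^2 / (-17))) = -0.19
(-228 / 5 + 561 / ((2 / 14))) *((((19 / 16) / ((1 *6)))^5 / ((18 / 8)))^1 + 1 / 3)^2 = 242116078471825254288109 / 560952536617829007360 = 431.62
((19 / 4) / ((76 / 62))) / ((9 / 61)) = 1891 / 72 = 26.26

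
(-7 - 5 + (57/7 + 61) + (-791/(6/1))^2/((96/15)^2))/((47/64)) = 655.61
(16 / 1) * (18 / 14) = 20.57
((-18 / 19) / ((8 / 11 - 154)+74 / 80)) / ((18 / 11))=4840 / 1273627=0.00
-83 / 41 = -2.02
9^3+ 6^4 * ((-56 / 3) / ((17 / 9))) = -205335 / 17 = -12078.53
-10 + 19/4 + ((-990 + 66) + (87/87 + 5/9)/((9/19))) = -300013/324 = -925.97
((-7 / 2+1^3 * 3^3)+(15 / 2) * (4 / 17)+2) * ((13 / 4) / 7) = 12051 / 952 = 12.66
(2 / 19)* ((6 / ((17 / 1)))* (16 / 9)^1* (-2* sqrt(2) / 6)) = -64* sqrt(2) / 2907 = -0.03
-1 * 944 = -944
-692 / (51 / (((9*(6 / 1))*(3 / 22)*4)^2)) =-24214464 / 2057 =-11771.74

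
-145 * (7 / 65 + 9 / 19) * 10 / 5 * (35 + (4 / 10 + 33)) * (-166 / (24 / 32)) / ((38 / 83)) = 6885252384 / 1235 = 5575103.14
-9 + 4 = -5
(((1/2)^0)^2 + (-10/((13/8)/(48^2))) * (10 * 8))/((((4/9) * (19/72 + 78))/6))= -14332710564/73255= -195655.05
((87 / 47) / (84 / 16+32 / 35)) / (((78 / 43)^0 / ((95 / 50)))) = 23142 / 40561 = 0.57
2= 2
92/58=46/29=1.59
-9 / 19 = -0.47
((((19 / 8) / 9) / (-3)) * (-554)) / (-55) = -5263 / 5940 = -0.89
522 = 522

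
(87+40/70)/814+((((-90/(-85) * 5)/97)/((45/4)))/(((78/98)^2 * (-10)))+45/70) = 26784537214/35728297605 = 0.75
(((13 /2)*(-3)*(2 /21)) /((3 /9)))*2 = -78 /7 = -11.14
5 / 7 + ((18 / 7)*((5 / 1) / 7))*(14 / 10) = 3.29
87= 87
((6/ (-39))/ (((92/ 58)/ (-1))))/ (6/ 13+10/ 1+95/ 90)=522/ 61985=0.01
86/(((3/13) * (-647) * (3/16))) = -17888/5823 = -3.07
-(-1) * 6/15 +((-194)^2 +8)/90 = 1256/3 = 418.67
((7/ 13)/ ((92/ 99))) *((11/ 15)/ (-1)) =-2541/ 5980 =-0.42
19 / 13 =1.46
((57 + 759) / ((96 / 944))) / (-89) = -8024 / 89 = -90.16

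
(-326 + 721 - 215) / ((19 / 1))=180 / 19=9.47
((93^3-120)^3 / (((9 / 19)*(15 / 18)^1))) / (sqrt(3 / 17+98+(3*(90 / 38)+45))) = 6588923882739907338*sqrt(15678743) / 242705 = 107495773179631616.27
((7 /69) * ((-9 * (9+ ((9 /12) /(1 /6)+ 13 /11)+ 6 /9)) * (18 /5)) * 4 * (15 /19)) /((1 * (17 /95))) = -3829140 /4301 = -890.29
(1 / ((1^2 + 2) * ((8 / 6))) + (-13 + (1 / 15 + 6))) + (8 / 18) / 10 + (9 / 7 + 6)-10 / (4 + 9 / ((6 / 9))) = 19 / 252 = 0.08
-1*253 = -253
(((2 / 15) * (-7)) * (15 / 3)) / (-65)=14 / 195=0.07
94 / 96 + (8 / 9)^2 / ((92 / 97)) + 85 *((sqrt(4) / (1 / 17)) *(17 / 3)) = 488209699 / 29808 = 16378.48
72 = 72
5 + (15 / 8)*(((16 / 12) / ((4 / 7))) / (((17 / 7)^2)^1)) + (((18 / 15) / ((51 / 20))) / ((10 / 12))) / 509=33791403 / 5884040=5.74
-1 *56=-56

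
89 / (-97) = -89 / 97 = -0.92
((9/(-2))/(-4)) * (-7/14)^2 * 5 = 45/32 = 1.41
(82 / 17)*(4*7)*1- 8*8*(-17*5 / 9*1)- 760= -3136 / 153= -20.50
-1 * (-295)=295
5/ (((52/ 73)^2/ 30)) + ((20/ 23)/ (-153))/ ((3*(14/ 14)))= 4219341935/ 14273064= 295.62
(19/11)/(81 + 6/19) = 361/16995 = 0.02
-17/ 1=-17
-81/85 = -0.95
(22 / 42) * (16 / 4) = 44 / 21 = 2.10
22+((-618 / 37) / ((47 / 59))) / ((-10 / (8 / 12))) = 203444 / 8695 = 23.40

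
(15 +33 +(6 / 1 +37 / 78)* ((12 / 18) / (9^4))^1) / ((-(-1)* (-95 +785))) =1602047 / 23029110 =0.07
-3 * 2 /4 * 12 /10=-9 /5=-1.80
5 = 5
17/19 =0.89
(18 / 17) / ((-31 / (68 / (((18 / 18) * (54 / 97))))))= -388 / 93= -4.17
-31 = -31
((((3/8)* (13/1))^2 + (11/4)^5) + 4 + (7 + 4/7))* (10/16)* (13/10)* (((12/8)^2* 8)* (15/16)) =2423046015/917504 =2640.91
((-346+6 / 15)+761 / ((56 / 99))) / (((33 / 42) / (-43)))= -12036861 / 220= -54713.00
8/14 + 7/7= 11/7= 1.57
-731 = -731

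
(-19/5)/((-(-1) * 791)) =-19/3955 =-0.00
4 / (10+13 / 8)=32 / 93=0.34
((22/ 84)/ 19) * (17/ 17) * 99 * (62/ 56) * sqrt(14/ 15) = 3751 * sqrt(210)/ 37240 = 1.46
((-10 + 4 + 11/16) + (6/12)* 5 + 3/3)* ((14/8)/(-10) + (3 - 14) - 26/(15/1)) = 44921/1920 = 23.40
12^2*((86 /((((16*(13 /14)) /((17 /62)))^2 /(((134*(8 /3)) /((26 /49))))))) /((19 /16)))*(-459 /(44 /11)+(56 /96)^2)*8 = -263480616746200 /120345069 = -2189376.09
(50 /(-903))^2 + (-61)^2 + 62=3084694747 /815409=3783.00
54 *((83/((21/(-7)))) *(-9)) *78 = 1048788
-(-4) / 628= 1 / 157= 0.01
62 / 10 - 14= -39 / 5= -7.80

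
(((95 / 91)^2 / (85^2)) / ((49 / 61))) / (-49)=-22021 / 5746094809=-0.00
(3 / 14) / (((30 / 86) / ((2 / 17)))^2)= 3698 / 151725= 0.02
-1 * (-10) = 10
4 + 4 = 8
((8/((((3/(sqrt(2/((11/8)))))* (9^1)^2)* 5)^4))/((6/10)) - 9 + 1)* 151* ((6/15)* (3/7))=-382242226743407504/1845816492279375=-207.09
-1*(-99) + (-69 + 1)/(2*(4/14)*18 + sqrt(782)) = 1657269/16567 -1666*sqrt(782)/16567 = 97.22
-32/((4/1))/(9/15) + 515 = 1505/3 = 501.67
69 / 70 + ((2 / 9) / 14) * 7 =691 / 630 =1.10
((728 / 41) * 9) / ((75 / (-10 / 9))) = -1456 / 615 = -2.37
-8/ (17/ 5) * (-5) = 200/ 17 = 11.76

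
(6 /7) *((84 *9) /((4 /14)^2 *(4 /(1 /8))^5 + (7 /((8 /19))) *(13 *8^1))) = 10584 /44767483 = 0.00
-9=-9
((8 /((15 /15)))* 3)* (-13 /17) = -312 /17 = -18.35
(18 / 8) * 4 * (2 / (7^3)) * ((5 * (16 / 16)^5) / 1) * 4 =360 / 343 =1.05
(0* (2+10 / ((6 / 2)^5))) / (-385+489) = 0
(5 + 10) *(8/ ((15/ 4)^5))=8192/ 50625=0.16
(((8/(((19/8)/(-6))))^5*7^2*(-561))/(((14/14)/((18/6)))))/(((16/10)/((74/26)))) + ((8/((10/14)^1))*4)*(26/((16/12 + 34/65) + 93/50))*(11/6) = 115392164832240315490240/233275762889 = 494659896952.72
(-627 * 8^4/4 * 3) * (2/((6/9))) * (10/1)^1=-57784320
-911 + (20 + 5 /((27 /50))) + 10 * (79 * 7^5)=358469503 /27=13276648.26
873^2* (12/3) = 3048516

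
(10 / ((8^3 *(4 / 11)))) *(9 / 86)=495 / 88064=0.01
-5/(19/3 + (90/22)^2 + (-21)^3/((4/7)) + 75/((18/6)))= 1452/4692481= 0.00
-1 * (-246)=246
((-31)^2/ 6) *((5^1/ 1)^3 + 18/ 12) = 243133/ 12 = 20261.08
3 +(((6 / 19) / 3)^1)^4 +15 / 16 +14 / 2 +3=29061839 / 2085136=13.94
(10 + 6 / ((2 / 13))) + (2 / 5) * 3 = 251 / 5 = 50.20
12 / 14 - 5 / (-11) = 101 / 77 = 1.31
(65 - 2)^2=3969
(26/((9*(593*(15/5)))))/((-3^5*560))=-13/1089388440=-0.00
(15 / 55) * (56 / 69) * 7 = 392 / 253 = 1.55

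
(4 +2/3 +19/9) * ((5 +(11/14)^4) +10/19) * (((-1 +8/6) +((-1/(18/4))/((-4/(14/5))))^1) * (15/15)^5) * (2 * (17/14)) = 49185375613/1034638920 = 47.54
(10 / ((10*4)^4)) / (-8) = -0.00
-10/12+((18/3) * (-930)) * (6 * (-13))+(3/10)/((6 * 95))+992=2486517653/5700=436231.17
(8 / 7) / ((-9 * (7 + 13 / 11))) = -44 / 2835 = -0.02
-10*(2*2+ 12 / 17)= -47.06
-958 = -958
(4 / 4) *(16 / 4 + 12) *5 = 80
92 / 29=3.17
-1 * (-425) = 425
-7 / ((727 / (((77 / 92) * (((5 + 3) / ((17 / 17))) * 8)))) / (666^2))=-228767.83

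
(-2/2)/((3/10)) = -10/3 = -3.33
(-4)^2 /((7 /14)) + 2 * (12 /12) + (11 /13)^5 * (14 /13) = 166366220 /4826809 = 34.47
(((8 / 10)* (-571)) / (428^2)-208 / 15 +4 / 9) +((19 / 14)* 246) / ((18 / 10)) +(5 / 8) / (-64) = 317674107217 / 1846494720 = 172.04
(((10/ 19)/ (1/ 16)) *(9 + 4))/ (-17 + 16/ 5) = -10400/ 1311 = -7.93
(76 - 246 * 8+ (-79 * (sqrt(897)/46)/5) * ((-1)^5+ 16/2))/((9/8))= -15136/9 - 2212 * sqrt(897)/1035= -1745.79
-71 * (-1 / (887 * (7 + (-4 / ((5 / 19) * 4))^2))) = 1775 / 475432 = 0.00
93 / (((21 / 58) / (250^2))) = 16053571.43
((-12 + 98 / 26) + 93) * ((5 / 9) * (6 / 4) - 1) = -551 / 39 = -14.13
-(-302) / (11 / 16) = 4832 / 11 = 439.27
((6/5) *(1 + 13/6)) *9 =171/5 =34.20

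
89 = 89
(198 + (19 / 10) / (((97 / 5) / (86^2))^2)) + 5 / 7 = 18201109239 / 65863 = 276348.01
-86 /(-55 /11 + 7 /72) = 6192 /353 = 17.54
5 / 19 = 0.26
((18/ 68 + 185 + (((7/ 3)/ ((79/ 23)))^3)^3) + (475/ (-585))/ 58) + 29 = 3239739550536527967143772104/ 15119080718519141673768693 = 214.28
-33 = -33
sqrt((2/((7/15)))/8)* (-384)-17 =-192* sqrt(105)/7-17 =-298.06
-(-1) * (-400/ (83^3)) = -400/ 571787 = -0.00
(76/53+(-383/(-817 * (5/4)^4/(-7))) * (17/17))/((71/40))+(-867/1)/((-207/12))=444694040828/8838816625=50.31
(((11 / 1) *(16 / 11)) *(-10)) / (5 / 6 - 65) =2.49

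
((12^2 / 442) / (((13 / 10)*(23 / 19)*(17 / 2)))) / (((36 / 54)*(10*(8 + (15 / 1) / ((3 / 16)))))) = 513 / 12356773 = 0.00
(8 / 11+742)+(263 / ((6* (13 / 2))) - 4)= 319807 / 429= 745.47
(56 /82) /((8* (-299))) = -7 /24518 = -0.00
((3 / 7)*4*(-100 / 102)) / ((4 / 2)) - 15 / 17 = -205 / 119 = -1.72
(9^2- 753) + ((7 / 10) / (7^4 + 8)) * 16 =-672.00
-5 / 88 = -0.06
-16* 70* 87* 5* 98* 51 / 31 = -2435025600 / 31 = -78549212.90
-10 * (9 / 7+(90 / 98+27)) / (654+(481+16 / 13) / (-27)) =-1004562 / 2188193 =-0.46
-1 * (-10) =10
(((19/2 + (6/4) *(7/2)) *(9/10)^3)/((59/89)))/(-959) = -64881/3836000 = -0.02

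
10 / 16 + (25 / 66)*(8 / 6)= 895 / 792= 1.13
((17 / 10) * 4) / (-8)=-17 / 20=-0.85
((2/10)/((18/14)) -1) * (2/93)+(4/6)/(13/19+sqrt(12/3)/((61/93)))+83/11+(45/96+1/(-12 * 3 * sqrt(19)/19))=52106539211/6374190240 -sqrt(19)/36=8.05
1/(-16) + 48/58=355/464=0.77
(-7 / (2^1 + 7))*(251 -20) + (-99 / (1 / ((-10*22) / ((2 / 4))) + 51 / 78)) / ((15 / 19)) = -4160717 / 11181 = -372.12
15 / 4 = 3.75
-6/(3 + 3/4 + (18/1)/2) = -8/17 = -0.47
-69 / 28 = -2.46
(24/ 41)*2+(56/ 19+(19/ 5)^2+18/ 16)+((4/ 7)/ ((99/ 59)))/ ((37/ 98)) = 11747817901/ 570695400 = 20.59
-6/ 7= -0.86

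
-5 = -5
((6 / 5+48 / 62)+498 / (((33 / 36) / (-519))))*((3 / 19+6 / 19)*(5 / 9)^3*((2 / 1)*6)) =-5341510600 / 19437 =-274811.47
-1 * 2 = -2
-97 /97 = -1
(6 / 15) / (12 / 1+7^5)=2 / 84095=0.00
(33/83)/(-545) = -33/45235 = -0.00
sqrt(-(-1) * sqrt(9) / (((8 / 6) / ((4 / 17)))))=3 * sqrt(17) / 17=0.73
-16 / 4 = -4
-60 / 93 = -20 / 31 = -0.65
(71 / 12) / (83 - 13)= 71 / 840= 0.08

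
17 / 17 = 1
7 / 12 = 0.58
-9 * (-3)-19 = 8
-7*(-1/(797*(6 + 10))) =7/12752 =0.00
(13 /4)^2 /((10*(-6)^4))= 169 /207360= 0.00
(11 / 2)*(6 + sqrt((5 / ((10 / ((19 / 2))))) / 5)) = 11*sqrt(95) / 20 + 33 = 38.36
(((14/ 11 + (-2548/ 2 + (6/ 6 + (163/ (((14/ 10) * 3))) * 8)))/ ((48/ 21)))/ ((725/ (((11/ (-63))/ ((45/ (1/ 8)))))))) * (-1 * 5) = -222049/ 157852800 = -0.00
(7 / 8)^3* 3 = 1029 / 512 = 2.01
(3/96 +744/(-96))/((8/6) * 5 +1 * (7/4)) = -741/808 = -0.92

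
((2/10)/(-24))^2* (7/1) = 0.00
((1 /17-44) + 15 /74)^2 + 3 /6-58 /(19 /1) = 57446325697 /30068716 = 1910.50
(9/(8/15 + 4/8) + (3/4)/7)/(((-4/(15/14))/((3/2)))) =-344385/97216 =-3.54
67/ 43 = 1.56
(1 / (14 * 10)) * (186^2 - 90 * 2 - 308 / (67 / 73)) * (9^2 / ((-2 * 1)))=-46238607 / 4690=-9858.98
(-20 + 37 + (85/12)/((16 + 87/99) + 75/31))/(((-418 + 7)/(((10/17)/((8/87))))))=-11697585/43274464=-0.27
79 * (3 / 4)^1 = 59.25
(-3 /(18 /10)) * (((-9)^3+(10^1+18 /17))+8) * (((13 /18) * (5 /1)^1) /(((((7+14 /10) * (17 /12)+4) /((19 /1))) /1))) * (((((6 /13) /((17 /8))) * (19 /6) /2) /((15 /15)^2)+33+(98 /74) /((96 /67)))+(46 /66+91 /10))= 44882970334925 /199488608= 224990.14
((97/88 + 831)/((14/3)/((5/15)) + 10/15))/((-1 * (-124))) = 219675/480128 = 0.46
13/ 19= 0.68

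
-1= -1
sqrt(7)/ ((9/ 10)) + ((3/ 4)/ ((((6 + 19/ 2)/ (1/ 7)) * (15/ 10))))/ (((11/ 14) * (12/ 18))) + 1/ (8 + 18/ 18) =368/ 3069 + 10 * sqrt(7)/ 9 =3.06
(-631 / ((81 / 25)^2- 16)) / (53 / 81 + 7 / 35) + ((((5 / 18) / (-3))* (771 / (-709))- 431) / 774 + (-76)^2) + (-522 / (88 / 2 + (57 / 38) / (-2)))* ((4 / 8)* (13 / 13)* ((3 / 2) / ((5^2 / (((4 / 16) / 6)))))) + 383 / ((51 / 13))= 7501970352414844427 / 1248811571662650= 6007.29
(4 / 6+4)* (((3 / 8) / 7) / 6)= 1 / 24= 0.04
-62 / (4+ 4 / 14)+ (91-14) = 938 / 15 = 62.53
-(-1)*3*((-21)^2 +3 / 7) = 9270 / 7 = 1324.29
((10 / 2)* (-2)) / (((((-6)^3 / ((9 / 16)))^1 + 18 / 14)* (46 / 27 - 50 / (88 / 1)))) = 27720 / 1204657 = 0.02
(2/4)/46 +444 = 40849/92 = 444.01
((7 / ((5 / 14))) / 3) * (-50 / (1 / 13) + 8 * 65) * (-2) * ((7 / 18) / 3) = 220.20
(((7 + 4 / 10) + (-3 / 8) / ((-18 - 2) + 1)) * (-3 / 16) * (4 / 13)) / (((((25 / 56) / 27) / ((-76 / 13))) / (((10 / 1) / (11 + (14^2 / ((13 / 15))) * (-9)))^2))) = 12789252 / 3462922445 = 0.00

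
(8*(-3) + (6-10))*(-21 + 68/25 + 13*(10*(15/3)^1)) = -17688.16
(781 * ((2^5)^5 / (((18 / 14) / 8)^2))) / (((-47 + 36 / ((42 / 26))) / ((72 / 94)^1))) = -2301097448308736 / 73179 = -31444778533.58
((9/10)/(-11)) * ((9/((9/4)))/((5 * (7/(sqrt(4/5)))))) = -36 * sqrt(5)/9625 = -0.01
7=7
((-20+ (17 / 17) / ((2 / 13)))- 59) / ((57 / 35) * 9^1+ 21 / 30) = -203 / 43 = -4.72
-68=-68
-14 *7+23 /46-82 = -359 /2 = -179.50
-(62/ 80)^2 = -961/ 1600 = -0.60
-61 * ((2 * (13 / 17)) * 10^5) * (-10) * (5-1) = 373176470.59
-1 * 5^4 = -625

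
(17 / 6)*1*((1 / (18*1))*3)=17 / 36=0.47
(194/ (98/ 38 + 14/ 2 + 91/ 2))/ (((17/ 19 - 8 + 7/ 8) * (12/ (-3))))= 280136/ 1982071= 0.14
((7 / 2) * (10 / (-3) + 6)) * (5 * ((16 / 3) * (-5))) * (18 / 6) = -11200 / 3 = -3733.33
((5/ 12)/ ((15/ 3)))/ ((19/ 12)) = 0.05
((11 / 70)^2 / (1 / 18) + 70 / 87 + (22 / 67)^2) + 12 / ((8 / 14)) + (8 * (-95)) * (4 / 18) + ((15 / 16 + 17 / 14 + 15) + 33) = -2213267933077 / 22963928400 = -96.38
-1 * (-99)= 99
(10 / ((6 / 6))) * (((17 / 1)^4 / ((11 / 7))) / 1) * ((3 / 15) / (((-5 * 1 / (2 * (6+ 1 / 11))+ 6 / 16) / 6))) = -3760449504 / 209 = -17992581.36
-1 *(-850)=850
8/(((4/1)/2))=4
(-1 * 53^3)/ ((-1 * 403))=148877/ 403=369.42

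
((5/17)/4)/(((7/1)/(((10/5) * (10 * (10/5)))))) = 0.42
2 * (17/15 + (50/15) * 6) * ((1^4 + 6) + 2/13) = 19654/65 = 302.37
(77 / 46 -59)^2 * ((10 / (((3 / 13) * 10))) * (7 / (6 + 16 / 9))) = 271196991 / 21160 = 12816.49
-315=-315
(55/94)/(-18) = -55/1692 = -0.03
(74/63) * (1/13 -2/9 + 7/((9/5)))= 10804/2457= 4.40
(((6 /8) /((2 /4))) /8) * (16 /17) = 3 /17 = 0.18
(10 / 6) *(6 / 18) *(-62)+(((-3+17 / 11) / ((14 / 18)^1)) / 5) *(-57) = -45478 / 3465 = -13.12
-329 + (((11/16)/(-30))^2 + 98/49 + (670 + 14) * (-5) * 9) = -31107.00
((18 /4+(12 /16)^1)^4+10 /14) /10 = 76.04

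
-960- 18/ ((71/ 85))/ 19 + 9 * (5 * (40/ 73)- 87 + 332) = 124920375/ 98477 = 1268.52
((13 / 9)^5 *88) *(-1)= -32673784 / 59049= -553.33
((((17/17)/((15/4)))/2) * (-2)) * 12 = -16/5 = -3.20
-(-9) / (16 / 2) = 9 / 8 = 1.12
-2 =-2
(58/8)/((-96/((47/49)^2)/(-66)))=704671/153664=4.59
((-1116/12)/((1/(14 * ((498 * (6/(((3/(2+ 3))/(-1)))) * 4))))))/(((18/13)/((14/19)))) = 262240160/19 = 13802113.68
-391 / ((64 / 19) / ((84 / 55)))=-156009 / 880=-177.28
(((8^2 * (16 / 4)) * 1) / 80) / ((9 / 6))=32 / 15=2.13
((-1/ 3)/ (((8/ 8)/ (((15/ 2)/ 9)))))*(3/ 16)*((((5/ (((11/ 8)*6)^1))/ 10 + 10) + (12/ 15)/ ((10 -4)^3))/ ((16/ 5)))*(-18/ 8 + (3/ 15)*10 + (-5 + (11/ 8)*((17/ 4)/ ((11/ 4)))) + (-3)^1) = 7323295/ 7299072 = 1.00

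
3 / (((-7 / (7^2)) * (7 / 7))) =-21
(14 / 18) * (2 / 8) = 7 / 36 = 0.19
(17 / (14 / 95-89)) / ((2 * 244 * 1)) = -1615 / 4119208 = -0.00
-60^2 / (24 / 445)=-66750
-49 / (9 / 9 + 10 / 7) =-343 / 17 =-20.18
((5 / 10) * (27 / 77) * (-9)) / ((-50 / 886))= 107649 / 3850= 27.96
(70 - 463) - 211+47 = -557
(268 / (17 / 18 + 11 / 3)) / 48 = 1.21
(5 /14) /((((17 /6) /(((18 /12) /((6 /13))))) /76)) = 3705 /119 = 31.13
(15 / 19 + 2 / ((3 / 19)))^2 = 181.07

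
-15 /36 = -5 /12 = -0.42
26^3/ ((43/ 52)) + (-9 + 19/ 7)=6395772/ 301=21248.41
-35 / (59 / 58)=-2030 / 59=-34.41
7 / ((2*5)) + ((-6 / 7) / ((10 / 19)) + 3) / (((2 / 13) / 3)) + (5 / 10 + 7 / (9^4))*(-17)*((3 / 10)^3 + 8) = -150391571 / 3674160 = -40.93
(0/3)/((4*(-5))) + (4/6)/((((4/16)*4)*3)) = 2/9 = 0.22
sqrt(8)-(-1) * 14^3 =2 * sqrt(2)+ 2744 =2746.83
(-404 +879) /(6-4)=475 /2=237.50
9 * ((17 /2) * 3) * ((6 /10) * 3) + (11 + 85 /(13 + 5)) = 19297 /45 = 428.82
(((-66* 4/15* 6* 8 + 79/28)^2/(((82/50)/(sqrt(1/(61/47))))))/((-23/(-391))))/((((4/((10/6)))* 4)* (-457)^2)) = 1181073905965* sqrt(2867)/19656373325568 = 3.22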